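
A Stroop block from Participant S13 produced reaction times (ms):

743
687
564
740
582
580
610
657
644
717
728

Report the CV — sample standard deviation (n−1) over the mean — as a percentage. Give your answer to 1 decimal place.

n = 11, Σ = 7252, M = 659.2727
Σ(x−M)² = 46350.182; s = √(46350.182/10) = 68.0810
CV = 68.0810 / 659.2727 = 0.10327 = 10.327%

10.3%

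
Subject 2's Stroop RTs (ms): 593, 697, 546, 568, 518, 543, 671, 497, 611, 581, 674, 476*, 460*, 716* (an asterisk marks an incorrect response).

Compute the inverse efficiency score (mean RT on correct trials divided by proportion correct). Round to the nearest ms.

752 ms

Correct trials (n=11): 593, 697, 546, 568, 518, 543, 671, 497, 611, 581, 674
Mean correct RT = 6499/11 = 590.8182 ms
Proportion correct = 11/14
IES = 590.8182 / (11/14) = 751.950 ms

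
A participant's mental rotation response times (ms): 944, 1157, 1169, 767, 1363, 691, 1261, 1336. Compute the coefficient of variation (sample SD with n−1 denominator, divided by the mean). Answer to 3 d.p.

0.236

n = 8, Σ = 8688, M = 1086.0000
Σ(x−M)² = 459734.000; s = √(459734.000/7) = 256.2738
CV = 256.2738 / 1086.0000 = 0.23598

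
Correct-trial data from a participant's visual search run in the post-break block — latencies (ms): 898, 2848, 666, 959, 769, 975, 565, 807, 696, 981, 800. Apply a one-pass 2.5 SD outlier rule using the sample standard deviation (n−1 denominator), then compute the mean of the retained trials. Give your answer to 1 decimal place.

811.6 ms

n = 11, ΣRT = 10964, M = 996.727
Σ(x−M)² = 3951864.18; s = √(3951864.18/10) = 628.639
Cutoffs: 996.727 ± 2.5·628.639 → [-574.9, 2568.3]
Outside: 2848 → excluded.
Retained (n=10): Σ = 8116, mean = 8116/10 = 811.600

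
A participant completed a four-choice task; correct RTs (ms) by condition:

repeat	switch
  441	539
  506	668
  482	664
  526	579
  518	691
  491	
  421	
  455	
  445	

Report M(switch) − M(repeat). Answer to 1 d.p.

M(repeat) = 4285/9 = 476.111
M(switch) = 3141/5 = 628.200
Difference = 628.200 − 476.111 = 152.089 ms

152.1 ms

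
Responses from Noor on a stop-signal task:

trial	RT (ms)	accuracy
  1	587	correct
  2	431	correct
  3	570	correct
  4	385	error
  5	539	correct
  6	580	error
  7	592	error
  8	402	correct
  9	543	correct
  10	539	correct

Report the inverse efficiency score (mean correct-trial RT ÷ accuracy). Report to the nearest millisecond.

Correct trials (n=7): 587, 431, 570, 539, 402, 543, 539
Mean correct RT = 3611/7 = 515.8571 ms
Proportion correct = 7/10
IES = 515.8571 / (7/10) = 736.939 ms

737 ms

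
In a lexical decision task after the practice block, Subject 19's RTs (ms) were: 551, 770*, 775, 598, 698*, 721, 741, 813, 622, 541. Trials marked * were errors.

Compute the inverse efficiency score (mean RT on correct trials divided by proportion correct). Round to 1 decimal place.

837.8 ms

Correct trials (n=8): 551, 775, 598, 721, 741, 813, 622, 541
Mean correct RT = 5362/8 = 670.2500 ms
Proportion correct = 8/10
IES = 670.2500 / (8/10) = 837.812 ms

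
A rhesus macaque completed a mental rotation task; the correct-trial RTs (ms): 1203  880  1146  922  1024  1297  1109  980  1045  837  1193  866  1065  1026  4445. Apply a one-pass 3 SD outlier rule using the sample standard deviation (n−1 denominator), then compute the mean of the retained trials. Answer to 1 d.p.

n = 15, ΣRT = 19038, M = 1269.200
Σ(x−M)² = 11053770.40; s = √(11053770.40/14) = 888.569
Cutoffs: 1269.200 ± 3·888.569 → [-1396.5, 3934.9]
Outside: 4445 → excluded.
Retained (n=14): Σ = 14593, mean = 14593/14 = 1042.357

1042.4 ms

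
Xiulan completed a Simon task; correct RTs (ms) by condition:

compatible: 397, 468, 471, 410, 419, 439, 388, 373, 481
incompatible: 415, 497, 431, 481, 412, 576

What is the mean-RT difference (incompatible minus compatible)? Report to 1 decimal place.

41.3 ms

M(compatible) = 3846/9 = 427.333
M(incompatible) = 2812/6 = 468.667
Difference = 468.667 − 427.333 = 41.333 ms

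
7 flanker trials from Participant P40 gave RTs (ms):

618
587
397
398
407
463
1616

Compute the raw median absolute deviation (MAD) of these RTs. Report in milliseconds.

66 ms

Sorted: 397, 398, 407, 463, 587, 618, 1616 → median = 463
|x − 463|: 155, 124, 66, 65, 56, 0, 1153
Sorted deviations: 0, 56, 65, 66, 124, 155, 1153 → MAD = 66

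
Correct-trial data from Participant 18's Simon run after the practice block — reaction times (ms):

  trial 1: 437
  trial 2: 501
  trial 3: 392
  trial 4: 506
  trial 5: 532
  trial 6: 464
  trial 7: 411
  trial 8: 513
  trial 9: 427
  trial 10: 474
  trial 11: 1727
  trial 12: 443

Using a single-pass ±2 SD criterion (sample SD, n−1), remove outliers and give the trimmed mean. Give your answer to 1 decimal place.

n = 12, ΣRT = 6827, M = 568.917
Σ(x−M)² = 1483868.92; s = √(1483868.92/11) = 367.284
Cutoffs: 568.917 ± 2·367.284 → [-165.7, 1303.5]
Outside: 1727 → excluded.
Retained (n=11): Σ = 5100, mean = 5100/11 = 463.636

463.6 ms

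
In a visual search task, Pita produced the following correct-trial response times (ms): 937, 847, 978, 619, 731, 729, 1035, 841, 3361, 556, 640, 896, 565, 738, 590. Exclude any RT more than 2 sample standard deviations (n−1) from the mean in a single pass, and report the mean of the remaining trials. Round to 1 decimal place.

764.4 ms

n = 15, ΣRT = 14063, M = 937.533
Σ(x−M)² = 6624641.73; s = √(6624641.73/14) = 687.887
Cutoffs: 937.533 ± 2·687.887 → [-438.2, 2313.3]
Outside: 3361 → excluded.
Retained (n=14): Σ = 10702, mean = 10702/14 = 764.429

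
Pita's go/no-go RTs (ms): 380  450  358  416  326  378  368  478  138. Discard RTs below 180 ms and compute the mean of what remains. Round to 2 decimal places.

Excluded: 138
Retained (n=8): Σ = 3154
Mean = 3154/8 = 394.2500

394.25 ms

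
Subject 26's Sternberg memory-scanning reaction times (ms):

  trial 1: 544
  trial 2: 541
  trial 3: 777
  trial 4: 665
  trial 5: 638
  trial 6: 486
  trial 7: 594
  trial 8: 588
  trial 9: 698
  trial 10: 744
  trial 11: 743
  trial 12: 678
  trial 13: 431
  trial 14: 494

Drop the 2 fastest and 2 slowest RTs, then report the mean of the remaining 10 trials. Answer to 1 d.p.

Sorted: 431, 486, 494, 541, 544, 588, 594, 638, 665, 678, 698, 743, 744, 777
Drop lowest 2 (431, 486) and highest 2 (744, 777)
Remaining (n=10): Σ = 6183, mean = 6183/10 = 618.300

618.3 ms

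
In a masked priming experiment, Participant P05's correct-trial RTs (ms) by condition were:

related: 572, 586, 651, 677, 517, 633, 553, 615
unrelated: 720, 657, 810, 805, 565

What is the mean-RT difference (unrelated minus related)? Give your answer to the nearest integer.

111 ms

M(related) = 4804/8 = 600.500
M(unrelated) = 3557/5 = 711.400
Difference = 711.400 − 600.500 = 110.900 ms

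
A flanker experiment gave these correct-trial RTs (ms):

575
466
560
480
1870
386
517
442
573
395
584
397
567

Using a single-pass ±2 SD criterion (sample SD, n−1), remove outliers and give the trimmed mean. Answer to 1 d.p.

n = 13, ΣRT = 7812, M = 600.923
Σ(x−M)² = 1810426.92; s = √(1810426.92/12) = 388.418
Cutoffs: 600.923 ± 2·388.418 → [-175.9, 1377.8]
Outside: 1870 → excluded.
Retained (n=12): Σ = 5942, mean = 5942/12 = 495.167

495.2 ms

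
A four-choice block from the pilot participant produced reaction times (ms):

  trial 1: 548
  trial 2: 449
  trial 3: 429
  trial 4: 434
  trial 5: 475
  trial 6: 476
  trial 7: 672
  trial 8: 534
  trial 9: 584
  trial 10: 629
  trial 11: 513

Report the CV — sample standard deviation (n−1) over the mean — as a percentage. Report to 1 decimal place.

15.4%

n = 11, Σ = 5743, M = 522.0909
Σ(x−M)² = 64740.909; s = √(64740.909/10) = 80.4617
CV = 80.4617 / 522.0909 = 0.15411 = 15.411%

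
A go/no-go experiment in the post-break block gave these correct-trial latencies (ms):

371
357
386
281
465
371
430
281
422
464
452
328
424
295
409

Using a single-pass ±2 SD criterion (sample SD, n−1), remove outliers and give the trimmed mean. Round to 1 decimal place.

n = 15, ΣRT = 5736, M = 382.400
Σ(x−M)² = 56677.60; s = √(56677.60/14) = 63.627
Cutoffs: 382.400 ± 2·63.627 → [255.1, 509.7]
No RTs fall outside the cutoffs; all 15 retained. Mean = 5736/15 = 382.400

382.4 ms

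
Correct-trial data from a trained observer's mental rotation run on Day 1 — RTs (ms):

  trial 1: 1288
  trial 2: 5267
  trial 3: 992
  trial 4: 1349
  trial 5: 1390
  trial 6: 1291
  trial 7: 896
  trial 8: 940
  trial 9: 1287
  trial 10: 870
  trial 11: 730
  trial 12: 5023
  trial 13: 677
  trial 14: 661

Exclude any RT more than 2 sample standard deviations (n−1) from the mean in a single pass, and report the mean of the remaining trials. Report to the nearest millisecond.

1031 ms

n = 14, ΣRT = 22661, M = 1618.643
Σ(x−M)² = 29881177.21; s = √(29881177.21/13) = 1516.098
Cutoffs: 1618.643 ± 2·1516.098 → [-1413.6, 4650.8]
Outside: 5023, 5267 → excluded.
Retained (n=12): Σ = 12371, mean = 12371/12 = 1030.917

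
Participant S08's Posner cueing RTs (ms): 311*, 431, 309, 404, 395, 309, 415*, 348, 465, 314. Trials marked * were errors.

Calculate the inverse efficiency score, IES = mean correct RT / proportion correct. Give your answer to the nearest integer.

465 ms

Correct trials (n=8): 431, 309, 404, 395, 309, 348, 465, 314
Mean correct RT = 2975/8 = 371.8750 ms
Proportion correct = 8/10
IES = 371.8750 / (8/10) = 464.844 ms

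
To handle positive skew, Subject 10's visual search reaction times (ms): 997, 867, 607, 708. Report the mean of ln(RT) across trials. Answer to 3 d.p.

6.660

ln(RT): 6.9048, 6.7650, 6.4085, 6.5624
Σ ln(RT) = 26.6408
Mean = 26.6408/4 = 6.66019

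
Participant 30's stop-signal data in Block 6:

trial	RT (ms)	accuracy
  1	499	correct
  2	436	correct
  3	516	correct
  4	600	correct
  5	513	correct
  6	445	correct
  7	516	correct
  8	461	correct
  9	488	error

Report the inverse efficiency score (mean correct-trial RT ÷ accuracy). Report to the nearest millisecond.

Correct trials (n=8): 499, 436, 516, 600, 513, 445, 516, 461
Mean correct RT = 3986/8 = 498.2500 ms
Proportion correct = 8/9
IES = 498.2500 / (8/9) = 560.531 ms

561 ms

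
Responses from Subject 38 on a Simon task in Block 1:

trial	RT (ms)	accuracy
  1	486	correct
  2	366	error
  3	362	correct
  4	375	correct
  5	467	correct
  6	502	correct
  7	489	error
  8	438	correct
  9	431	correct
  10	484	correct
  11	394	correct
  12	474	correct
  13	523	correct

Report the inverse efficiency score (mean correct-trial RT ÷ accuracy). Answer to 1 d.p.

530.3 ms

Correct trials (n=11): 486, 362, 375, 467, 502, 438, 431, 484, 394, 474, 523
Mean correct RT = 4936/11 = 448.7273 ms
Proportion correct = 11/13
IES = 448.7273 / (11/13) = 530.314 ms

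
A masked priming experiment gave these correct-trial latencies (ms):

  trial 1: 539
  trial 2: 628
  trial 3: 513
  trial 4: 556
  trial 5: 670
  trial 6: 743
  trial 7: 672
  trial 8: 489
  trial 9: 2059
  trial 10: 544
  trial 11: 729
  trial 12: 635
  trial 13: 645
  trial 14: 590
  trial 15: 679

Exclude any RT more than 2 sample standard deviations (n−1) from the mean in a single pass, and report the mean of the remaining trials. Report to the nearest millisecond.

n = 15, ΣRT = 10691, M = 712.733
Σ(x−M)² = 2024280.93; s = √(2024280.93/14) = 380.252
Cutoffs: 712.733 ± 2·380.252 → [-47.8, 1473.2]
Outside: 2059 → excluded.
Retained (n=14): Σ = 8632, mean = 8632/14 = 616.571

617 ms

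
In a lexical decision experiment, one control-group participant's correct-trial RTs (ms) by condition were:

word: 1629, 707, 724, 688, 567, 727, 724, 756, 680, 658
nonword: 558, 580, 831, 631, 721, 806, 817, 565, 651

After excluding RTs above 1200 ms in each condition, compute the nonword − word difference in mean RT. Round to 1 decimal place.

word: exclude 1629
M(word) = 6231/9 = 692.333
M(nonword) = 6160/9 = 684.444
Difference = 684.444 − 692.333 = -7.889 ms

-7.9 ms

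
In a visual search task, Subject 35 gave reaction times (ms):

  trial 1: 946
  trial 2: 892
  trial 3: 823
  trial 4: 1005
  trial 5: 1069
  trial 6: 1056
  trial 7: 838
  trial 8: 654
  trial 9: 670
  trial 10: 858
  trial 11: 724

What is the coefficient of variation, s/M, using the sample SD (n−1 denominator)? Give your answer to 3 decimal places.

0.167

n = 11, Σ = 9535, M = 866.8182
Σ(x−M)² = 209919.636; s = √(209919.636/10) = 144.8860
CV = 144.8860 / 866.8182 = 0.16715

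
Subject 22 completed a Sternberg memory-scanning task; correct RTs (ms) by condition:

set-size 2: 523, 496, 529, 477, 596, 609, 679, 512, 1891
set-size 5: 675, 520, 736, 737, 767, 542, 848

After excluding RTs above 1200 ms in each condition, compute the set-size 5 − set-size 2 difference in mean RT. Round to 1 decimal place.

136.7 ms

set-size 2: exclude 1891
M(set-size 2) = 4421/8 = 552.625
M(set-size 5) = 4825/7 = 689.286
Difference = 689.286 − 552.625 = 136.661 ms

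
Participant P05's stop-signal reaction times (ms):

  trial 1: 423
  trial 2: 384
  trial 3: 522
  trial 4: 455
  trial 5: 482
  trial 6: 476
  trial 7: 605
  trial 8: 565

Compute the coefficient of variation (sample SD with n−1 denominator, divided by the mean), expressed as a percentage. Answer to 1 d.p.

n = 8, Σ = 3912, M = 489.0000
Σ(x−M)² = 37076.000; s = √(37076.000/7) = 72.7775
CV = 72.7775 / 489.0000 = 0.14883 = 14.883%

14.9%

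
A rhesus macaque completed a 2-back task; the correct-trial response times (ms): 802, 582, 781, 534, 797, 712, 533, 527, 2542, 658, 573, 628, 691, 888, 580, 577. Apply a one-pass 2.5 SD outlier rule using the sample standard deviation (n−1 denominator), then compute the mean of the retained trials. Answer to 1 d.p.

657.5 ms

n = 16, ΣRT = 12405, M = 775.312
Σ(x−M)² = 3516059.44; s = √(3516059.44/15) = 484.153
Cutoffs: 775.312 ± 2.5·484.153 → [-435.1, 1985.7]
Outside: 2542 → excluded.
Retained (n=15): Σ = 9863, mean = 9863/15 = 657.533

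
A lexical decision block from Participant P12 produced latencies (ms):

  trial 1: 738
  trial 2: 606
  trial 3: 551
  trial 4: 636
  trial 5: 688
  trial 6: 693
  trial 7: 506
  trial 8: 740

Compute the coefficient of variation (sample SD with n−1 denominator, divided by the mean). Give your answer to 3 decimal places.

0.133

n = 8, Σ = 5158, M = 644.7500
Σ(x−M)² = 51585.500; s = √(51585.500/7) = 85.8450
CV = 85.8450 / 644.7500 = 0.13314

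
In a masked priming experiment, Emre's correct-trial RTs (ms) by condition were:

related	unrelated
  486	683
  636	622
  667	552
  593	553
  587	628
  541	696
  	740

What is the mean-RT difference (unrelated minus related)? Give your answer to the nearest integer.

54 ms

M(related) = 3510/6 = 585.000
M(unrelated) = 4474/7 = 639.143
Difference = 639.143 − 585.000 = 54.143 ms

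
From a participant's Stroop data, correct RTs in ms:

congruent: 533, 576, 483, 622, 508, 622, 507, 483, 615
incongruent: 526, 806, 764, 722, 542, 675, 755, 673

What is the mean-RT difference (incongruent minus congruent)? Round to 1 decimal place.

M(congruent) = 4949/9 = 549.889
M(incongruent) = 5463/8 = 682.875
Difference = 682.875 − 549.889 = 132.986 ms

133.0 ms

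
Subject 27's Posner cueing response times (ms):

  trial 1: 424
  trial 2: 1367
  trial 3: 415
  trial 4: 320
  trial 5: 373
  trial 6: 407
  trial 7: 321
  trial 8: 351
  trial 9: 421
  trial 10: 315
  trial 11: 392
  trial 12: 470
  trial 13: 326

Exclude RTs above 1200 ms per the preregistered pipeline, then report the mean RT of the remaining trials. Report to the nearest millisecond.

Excluded: 1367
Retained (n=12): Σ = 4535
Mean = 4535/12 = 377.9167

378 ms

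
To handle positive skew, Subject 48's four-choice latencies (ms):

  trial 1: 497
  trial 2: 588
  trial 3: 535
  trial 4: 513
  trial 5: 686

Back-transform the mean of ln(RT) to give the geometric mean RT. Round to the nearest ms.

ln(RT): 6.2086, 6.3767, 6.2823, 6.2403, 6.5309
Mean ln(RT) = 31.6387/5 = 6.32775
Geometric mean = exp(6.32775) = 559.89 ms

560 ms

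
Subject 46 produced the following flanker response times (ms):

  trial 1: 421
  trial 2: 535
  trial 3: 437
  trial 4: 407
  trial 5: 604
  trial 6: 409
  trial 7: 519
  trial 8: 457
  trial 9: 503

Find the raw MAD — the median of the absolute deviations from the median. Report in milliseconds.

48 ms

Sorted: 407, 409, 421, 437, 457, 503, 519, 535, 604 → median = 457
|x − 457|: 36, 78, 20, 50, 147, 48, 62, 0, 46
Sorted deviations: 0, 20, 36, 46, 48, 50, 62, 78, 147 → MAD = 48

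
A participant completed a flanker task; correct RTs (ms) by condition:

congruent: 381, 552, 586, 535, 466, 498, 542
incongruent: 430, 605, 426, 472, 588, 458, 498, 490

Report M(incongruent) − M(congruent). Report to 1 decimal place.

-12.7 ms

M(congruent) = 3560/7 = 508.571
M(incongruent) = 3967/8 = 495.875
Difference = 495.875 − 508.571 = -12.696 ms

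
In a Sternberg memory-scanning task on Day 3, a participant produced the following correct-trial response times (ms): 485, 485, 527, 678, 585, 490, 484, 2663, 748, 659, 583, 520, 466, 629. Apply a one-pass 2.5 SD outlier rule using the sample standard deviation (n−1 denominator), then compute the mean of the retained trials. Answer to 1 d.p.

564.5 ms

n = 14, ΣRT = 10002, M = 714.429
Σ(x−M)² = 4187169.43; s = √(4187169.43/13) = 567.530
Cutoffs: 714.429 ± 2.5·567.530 → [-704.4, 2133.3]
Outside: 2663 → excluded.
Retained (n=13): Σ = 7339, mean = 7339/13 = 564.538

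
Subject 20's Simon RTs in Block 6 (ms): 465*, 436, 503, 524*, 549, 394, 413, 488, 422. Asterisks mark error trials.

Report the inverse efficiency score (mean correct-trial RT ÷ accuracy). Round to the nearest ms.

Correct trials (n=7): 436, 503, 549, 394, 413, 488, 422
Mean correct RT = 3205/7 = 457.8571 ms
Proportion correct = 7/9
IES = 457.8571 / (7/9) = 588.673 ms

589 ms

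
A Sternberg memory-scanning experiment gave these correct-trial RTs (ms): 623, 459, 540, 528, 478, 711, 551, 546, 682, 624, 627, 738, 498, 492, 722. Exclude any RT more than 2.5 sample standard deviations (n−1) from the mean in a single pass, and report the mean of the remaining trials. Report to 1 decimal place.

n = 15, ΣRT = 8819, M = 587.933
Σ(x−M)² = 123556.93; s = √(123556.93/14) = 93.944
Cutoffs: 587.933 ± 2.5·93.944 → [353.1, 822.8]
No RTs fall outside the cutoffs; all 15 retained. Mean = 8819/15 = 587.933

587.9 ms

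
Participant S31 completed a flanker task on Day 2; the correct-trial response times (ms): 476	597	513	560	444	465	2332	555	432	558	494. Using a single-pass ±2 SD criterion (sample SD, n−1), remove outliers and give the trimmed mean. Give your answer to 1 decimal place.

n = 11, ΣRT = 7426, M = 675.091
Σ(x−M)² = 3048162.91; s = √(3048162.91/10) = 552.102
Cutoffs: 675.091 ± 2·552.102 → [-429.1, 1779.3]
Outside: 2332 → excluded.
Retained (n=10): Σ = 5094, mean = 5094/10 = 509.400

509.4 ms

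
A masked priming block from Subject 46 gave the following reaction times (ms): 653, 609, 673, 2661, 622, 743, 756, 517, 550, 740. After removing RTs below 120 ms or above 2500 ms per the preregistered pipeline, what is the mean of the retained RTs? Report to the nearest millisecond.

Excluded: 2661
Retained (n=9): Σ = 5863
Mean = 5863/9 = 651.4444

651 ms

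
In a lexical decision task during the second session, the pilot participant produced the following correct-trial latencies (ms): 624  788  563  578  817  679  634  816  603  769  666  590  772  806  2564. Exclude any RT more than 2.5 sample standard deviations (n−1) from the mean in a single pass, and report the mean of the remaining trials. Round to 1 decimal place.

693.2 ms

n = 15, ΣRT = 12269, M = 817.933
Σ(x−M)² = 3388832.93; s = √(3388832.93/14) = 491.995
Cutoffs: 817.933 ± 2.5·491.995 → [-412.1, 2047.9]
Outside: 2564 → excluded.
Retained (n=14): Σ = 9705, mean = 9705/14 = 693.214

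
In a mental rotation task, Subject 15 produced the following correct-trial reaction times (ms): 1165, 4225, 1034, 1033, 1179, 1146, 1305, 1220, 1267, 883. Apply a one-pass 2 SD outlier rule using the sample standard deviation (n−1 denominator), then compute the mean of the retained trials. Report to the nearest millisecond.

n = 10, ΣRT = 14457, M = 1445.700
Σ(x−M)² = 8723370.10; s = √(8723370.10/9) = 984.512
Cutoffs: 1445.700 ± 2·984.512 → [-523.3, 3414.7]
Outside: 4225 → excluded.
Retained (n=9): Σ = 10232, mean = 10232/9 = 1136.889

1137 ms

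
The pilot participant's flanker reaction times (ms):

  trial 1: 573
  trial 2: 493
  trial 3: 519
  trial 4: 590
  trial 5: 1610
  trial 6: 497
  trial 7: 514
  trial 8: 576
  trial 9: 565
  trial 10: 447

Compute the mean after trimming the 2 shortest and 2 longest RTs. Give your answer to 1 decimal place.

Sorted: 447, 493, 497, 514, 519, 565, 573, 576, 590, 1610
Drop lowest 2 (447, 493) and highest 2 (590, 1610)
Remaining (n=6): Σ = 3244, mean = 3244/6 = 540.667

540.7 ms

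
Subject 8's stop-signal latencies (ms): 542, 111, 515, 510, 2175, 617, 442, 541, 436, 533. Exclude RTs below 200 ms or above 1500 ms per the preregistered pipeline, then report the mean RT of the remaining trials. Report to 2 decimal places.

Excluded: 111, 2175
Retained (n=8): Σ = 4136
Mean = 4136/8 = 517.0000

517.00 ms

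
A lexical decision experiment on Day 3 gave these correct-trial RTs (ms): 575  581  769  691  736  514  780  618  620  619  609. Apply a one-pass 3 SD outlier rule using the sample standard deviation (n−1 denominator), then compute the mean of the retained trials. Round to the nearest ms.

n = 11, ΣRT = 7112, M = 646.545
Σ(x−M)² = 73454.73; s = √(73454.73/10) = 85.706
Cutoffs: 646.545 ± 3·85.706 → [389.4, 903.7]
No RTs fall outside the cutoffs; all 11 retained. Mean = 7112/11 = 646.545

647 ms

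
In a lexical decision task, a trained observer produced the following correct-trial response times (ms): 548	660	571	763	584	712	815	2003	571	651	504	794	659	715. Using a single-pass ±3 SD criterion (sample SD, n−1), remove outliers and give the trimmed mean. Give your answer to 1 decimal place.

n = 14, ΣRT = 10550, M = 753.571
Σ(x−M)² = 1797969.43; s = √(1797969.43/13) = 371.894
Cutoffs: 753.571 ± 3·371.894 → [-362.1, 1869.3]
Outside: 2003 → excluded.
Retained (n=13): Σ = 8547, mean = 8547/13 = 657.462

657.5 ms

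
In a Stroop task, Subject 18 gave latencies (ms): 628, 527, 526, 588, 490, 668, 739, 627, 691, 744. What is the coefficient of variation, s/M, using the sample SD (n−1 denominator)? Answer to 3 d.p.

n = 10, Σ = 6228, M = 622.8000
Σ(x−M)² = 72325.600; s = √(72325.600/9) = 89.6447
CV = 89.6447 / 622.8000 = 0.14394

0.144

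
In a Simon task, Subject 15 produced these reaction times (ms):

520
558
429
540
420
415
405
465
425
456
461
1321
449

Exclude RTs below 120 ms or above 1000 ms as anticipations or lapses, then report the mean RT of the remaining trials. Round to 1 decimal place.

Excluded: 1321
Retained (n=12): Σ = 5543
Mean = 5543/12 = 461.9167

461.9 ms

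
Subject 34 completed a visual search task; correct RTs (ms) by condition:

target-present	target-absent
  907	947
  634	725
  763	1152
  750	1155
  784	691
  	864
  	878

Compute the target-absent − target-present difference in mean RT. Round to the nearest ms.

M(target-present) = 3838/5 = 767.600
M(target-absent) = 6412/7 = 916.000
Difference = 916.000 − 767.600 = 148.400 ms

148 ms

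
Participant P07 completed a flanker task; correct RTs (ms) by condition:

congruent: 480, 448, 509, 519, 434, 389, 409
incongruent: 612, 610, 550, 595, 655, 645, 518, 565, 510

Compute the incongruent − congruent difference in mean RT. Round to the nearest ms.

129 ms

M(congruent) = 3188/7 = 455.429
M(incongruent) = 5260/9 = 584.444
Difference = 584.444 − 455.429 = 129.016 ms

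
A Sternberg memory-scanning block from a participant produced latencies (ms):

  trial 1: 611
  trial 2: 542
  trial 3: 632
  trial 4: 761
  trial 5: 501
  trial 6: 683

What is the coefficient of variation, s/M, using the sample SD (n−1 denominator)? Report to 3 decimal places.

n = 6, Σ = 3730, M = 621.6667
Σ(x−M)² = 44303.333; s = √(44303.333/5) = 94.1311
CV = 94.1311 / 621.6667 = 0.15142

0.151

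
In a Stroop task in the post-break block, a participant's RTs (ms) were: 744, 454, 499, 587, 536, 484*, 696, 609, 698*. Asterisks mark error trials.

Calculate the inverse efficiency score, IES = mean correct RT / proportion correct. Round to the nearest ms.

Correct trials (n=7): 744, 454, 499, 587, 536, 696, 609
Mean correct RT = 4125/7 = 589.2857 ms
Proportion correct = 7/9
IES = 589.2857 / (7/9) = 757.653 ms

758 ms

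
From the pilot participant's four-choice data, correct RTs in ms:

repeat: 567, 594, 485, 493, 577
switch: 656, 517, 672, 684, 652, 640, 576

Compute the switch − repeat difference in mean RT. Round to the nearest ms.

85 ms

M(repeat) = 2716/5 = 543.200
M(switch) = 4397/7 = 628.143
Difference = 628.143 − 543.200 = 84.943 ms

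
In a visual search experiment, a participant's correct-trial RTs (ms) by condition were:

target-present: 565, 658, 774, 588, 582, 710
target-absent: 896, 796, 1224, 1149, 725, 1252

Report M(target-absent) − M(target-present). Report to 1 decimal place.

360.8 ms

M(target-present) = 3877/6 = 646.167
M(target-absent) = 6042/6 = 1007.000
Difference = 1007.000 − 646.167 = 360.833 ms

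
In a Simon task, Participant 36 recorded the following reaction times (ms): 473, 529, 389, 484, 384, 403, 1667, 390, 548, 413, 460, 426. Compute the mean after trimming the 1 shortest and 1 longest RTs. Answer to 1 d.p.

Sorted: 384, 389, 390, 403, 413, 426, 460, 473, 484, 529, 548, 1667
Drop lowest 1 (384) and highest 1 (1667)
Remaining (n=10): Σ = 4515, mean = 4515/10 = 451.500

451.5 ms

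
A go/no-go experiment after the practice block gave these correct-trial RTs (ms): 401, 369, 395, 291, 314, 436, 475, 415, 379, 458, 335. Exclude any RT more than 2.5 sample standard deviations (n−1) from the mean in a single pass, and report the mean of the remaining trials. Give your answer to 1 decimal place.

n = 11, ΣRT = 4268, M = 388.000
Σ(x−M)² = 33856.00; s = √(33856.00/10) = 58.186
Cutoffs: 388.000 ± 2.5·58.186 → [242.5, 533.5]
No RTs fall outside the cutoffs; all 11 retained. Mean = 4268/11 = 388.000

388.0 ms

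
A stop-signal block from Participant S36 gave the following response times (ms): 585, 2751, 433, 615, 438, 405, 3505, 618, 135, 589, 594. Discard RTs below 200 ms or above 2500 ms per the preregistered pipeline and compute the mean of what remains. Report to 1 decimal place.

534.6 ms

Excluded: 135, 2751, 3505
Retained (n=8): Σ = 4277
Mean = 4277/8 = 534.6250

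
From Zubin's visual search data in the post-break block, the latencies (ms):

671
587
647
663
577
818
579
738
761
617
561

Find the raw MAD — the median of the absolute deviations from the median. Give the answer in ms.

68 ms

Sorted: 561, 577, 579, 587, 617, 647, 663, 671, 738, 761, 818 → median = 647
|x − 647|: 24, 60, 0, 16, 70, 171, 68, 91, 114, 30, 86
Sorted deviations: 0, 16, 24, 30, 60, 68, 70, 86, 91, 114, 171 → MAD = 68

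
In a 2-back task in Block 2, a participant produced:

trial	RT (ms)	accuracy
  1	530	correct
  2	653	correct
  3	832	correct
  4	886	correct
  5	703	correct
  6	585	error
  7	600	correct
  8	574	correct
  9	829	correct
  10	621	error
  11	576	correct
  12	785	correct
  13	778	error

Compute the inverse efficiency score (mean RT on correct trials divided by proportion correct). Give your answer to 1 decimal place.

905.8 ms

Correct trials (n=10): 530, 653, 832, 886, 703, 600, 574, 829, 576, 785
Mean correct RT = 6968/10 = 696.8000 ms
Proportion correct = 10/13
IES = 696.8000 / (10/13) = 905.840 ms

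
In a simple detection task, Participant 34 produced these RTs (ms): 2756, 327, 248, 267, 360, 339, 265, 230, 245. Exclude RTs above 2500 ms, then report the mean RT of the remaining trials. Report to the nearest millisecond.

Excluded: 2756
Retained (n=8): Σ = 2281
Mean = 2281/8 = 285.1250

285 ms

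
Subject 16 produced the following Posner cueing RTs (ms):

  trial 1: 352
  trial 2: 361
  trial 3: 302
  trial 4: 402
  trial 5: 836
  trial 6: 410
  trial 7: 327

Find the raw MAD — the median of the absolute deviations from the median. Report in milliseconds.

41 ms

Sorted: 302, 327, 352, 361, 402, 410, 836 → median = 361
|x − 361|: 9, 0, 59, 41, 475, 49, 34
Sorted deviations: 0, 9, 34, 41, 49, 59, 475 → MAD = 41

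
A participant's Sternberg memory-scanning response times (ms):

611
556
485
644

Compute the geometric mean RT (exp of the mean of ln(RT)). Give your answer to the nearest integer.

ln(RT): 6.4151, 6.3208, 6.1841, 6.4677
Mean ln(RT) = 25.3877/4 = 6.34693
Geometric mean = exp(6.34693) = 570.74 ms

571 ms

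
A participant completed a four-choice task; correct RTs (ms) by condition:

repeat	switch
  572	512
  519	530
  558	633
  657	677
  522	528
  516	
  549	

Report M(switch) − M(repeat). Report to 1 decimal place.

19.9 ms

M(repeat) = 3893/7 = 556.143
M(switch) = 2880/5 = 576.000
Difference = 576.000 − 556.143 = 19.857 ms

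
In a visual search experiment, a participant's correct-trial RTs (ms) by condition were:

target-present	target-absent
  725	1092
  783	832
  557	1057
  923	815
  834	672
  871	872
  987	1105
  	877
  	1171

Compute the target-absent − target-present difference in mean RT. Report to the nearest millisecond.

132 ms

M(target-present) = 5680/7 = 811.429
M(target-absent) = 8493/9 = 943.667
Difference = 943.667 − 811.429 = 132.238 ms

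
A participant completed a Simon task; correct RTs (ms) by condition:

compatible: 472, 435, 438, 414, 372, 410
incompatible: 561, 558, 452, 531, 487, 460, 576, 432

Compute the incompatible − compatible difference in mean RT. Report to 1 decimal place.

83.6 ms

M(compatible) = 2541/6 = 423.500
M(incompatible) = 4057/8 = 507.125
Difference = 507.125 − 423.500 = 83.625 ms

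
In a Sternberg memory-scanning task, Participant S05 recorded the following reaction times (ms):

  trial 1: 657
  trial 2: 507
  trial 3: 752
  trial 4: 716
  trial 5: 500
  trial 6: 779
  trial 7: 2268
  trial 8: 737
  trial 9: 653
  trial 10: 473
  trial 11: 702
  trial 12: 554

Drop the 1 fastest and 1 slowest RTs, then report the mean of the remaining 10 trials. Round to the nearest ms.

Sorted: 473, 500, 507, 554, 653, 657, 702, 716, 737, 752, 779, 2268
Drop lowest 1 (473) and highest 1 (2268)
Remaining (n=10): Σ = 6557, mean = 6557/10 = 655.700

656 ms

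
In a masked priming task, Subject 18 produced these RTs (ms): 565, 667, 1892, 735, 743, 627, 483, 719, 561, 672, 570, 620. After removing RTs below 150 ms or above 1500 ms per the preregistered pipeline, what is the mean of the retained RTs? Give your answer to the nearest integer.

Excluded: 1892
Retained (n=11): Σ = 6962
Mean = 6962/11 = 632.9091

633 ms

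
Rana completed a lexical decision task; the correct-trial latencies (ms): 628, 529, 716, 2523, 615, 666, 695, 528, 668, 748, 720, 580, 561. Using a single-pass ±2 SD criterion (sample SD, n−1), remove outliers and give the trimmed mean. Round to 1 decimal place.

637.8 ms

n = 13, ΣRT = 10177, M = 782.846
Σ(x−M)² = 3344223.69; s = √(3344223.69/12) = 527.907
Cutoffs: 782.846 ± 2·527.907 → [-273.0, 1838.7]
Outside: 2523 → excluded.
Retained (n=12): Σ = 7654, mean = 7654/12 = 637.833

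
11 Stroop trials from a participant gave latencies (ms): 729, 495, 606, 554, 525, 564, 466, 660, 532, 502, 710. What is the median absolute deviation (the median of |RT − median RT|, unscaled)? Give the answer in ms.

52 ms

Sorted: 466, 495, 502, 525, 532, 554, 564, 606, 660, 710, 729 → median = 554
|x − 554|: 175, 59, 52, 0, 29, 10, 88, 106, 22, 52, 156
Sorted deviations: 0, 10, 22, 29, 52, 52, 59, 88, 106, 156, 175 → MAD = 52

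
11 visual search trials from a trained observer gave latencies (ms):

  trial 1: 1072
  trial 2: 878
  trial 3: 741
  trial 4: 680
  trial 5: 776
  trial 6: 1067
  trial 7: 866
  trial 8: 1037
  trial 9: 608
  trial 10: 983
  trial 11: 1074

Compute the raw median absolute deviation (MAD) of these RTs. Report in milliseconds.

159 ms

Sorted: 608, 680, 741, 776, 866, 878, 983, 1037, 1067, 1072, 1074 → median = 878
|x − 878|: 194, 0, 137, 198, 102, 189, 12, 159, 270, 105, 196
Sorted deviations: 0, 12, 102, 105, 137, 159, 189, 194, 196, 198, 270 → MAD = 159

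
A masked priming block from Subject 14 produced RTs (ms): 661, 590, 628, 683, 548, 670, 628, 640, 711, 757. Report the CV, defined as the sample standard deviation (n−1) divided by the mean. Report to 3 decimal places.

n = 10, Σ = 6516, M = 651.6000
Σ(x−M)² = 31826.400; s = √(31826.400/9) = 59.4665
CV = 59.4665 / 651.6000 = 0.09126

0.091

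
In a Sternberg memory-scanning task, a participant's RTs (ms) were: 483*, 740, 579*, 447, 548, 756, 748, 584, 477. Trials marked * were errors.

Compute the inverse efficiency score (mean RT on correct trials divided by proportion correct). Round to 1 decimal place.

Correct trials (n=7): 740, 447, 548, 756, 748, 584, 477
Mean correct RT = 4300/7 = 614.2857 ms
Proportion correct = 7/9
IES = 614.2857 / (7/9) = 789.796 ms

789.8 ms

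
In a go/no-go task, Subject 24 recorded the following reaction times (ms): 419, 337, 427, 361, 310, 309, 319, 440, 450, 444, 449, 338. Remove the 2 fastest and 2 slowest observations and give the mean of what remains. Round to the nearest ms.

386 ms

Sorted: 309, 310, 319, 337, 338, 361, 419, 427, 440, 444, 449, 450
Drop lowest 2 (309, 310) and highest 2 (449, 450)
Remaining (n=8): Σ = 3085, mean = 3085/8 = 385.625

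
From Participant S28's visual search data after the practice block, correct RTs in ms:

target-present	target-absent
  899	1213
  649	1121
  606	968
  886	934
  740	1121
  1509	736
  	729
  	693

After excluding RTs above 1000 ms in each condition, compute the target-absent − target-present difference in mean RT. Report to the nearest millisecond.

target-present: exclude 1509
target-absent: exclude 1213, 1121, 1121
M(target-present) = 3780/5 = 756.000
M(target-absent) = 4060/5 = 812.000
Difference = 812.000 − 756.000 = 56.000 ms

56 ms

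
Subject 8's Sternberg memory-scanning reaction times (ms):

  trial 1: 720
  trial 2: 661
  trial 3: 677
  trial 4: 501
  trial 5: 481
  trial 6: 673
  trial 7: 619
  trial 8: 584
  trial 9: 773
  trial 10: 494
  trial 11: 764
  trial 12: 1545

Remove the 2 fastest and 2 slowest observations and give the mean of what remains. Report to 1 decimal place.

649.9 ms

Sorted: 481, 494, 501, 584, 619, 661, 673, 677, 720, 764, 773, 1545
Drop lowest 2 (481, 494) and highest 2 (773, 1545)
Remaining (n=8): Σ = 5199, mean = 5199/8 = 649.875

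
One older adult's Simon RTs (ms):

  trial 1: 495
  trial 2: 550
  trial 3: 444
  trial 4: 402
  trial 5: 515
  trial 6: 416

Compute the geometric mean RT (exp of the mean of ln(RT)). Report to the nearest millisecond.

ln(RT): 6.2046, 6.3099, 6.0958, 5.9965, 6.2442, 6.0307
Mean ln(RT) = 36.8816/6 = 6.14693
Geometric mean = exp(6.14693) = 467.28 ms

467 ms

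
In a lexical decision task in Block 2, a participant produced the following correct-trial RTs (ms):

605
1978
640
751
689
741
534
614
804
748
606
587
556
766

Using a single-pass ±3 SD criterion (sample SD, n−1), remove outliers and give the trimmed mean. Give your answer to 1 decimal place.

n = 14, ΣRT = 10619, M = 758.500
Σ(x−M)² = 1697169.50; s = √(1697169.50/13) = 361.319
Cutoffs: 758.500 ± 3·361.319 → [-325.5, 1842.5]
Outside: 1978 → excluded.
Retained (n=13): Σ = 8641, mean = 8641/13 = 664.692

664.7 ms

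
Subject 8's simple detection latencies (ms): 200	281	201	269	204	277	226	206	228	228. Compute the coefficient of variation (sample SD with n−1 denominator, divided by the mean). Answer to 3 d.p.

0.139

n = 10, Σ = 2320, M = 232.0000
Σ(x−M)² = 9308.000; s = √(9308.000/9) = 32.1593
CV = 32.1593 / 232.0000 = 0.13862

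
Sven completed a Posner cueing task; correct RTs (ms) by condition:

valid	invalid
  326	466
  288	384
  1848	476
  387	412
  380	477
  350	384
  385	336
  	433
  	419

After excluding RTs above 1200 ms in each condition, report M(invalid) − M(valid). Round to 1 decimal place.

68.1 ms

valid: exclude 1848
M(valid) = 2116/6 = 352.667
M(invalid) = 3787/9 = 420.778
Difference = 420.778 − 352.667 = 68.111 ms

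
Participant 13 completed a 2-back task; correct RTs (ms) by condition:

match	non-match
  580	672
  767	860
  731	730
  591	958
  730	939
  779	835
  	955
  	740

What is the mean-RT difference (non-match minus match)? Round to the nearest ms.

140 ms

M(match) = 4178/6 = 696.333
M(non-match) = 6689/8 = 836.125
Difference = 836.125 − 696.333 = 139.792 ms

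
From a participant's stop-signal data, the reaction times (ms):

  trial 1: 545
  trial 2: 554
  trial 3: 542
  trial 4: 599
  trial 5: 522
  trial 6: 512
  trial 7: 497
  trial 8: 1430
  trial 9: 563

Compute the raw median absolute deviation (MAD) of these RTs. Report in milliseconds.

23 ms

Sorted: 497, 512, 522, 542, 545, 554, 563, 599, 1430 → median = 545
|x − 545|: 0, 9, 3, 54, 23, 33, 48, 885, 18
Sorted deviations: 0, 3, 9, 18, 23, 33, 48, 54, 885 → MAD = 23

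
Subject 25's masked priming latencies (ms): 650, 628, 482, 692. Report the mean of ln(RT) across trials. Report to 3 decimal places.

ln(RT): 6.4770, 6.4425, 6.1779, 6.5396
Σ ln(RT) = 25.6370
Mean = 25.6370/4 = 6.40926

6.409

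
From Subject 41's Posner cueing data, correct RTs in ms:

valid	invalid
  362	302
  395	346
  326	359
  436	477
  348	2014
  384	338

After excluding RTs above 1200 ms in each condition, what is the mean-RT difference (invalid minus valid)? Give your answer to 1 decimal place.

-10.8 ms

invalid: exclude 2014
M(valid) = 2251/6 = 375.167
M(invalid) = 1822/5 = 364.400
Difference = 364.400 − 375.167 = -10.767 ms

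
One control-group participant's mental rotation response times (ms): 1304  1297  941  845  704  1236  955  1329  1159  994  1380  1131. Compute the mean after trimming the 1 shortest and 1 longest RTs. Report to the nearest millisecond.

1119 ms

Sorted: 704, 845, 941, 955, 994, 1131, 1159, 1236, 1297, 1304, 1329, 1380
Drop lowest 1 (704) and highest 1 (1380)
Remaining (n=10): Σ = 11191, mean = 11191/10 = 1119.100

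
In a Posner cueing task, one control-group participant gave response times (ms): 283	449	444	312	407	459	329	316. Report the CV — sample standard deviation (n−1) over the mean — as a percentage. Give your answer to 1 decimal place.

n = 8, Σ = 2999, M = 374.8750
Σ(x−M)² = 36346.875; s = √(36346.875/7) = 72.0584
CV = 72.0584 / 374.8750 = 0.19222 = 19.222%

19.2%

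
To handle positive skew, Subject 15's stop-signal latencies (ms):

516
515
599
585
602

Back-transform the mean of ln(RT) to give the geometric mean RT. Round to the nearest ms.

562 ms

ln(RT): 6.2461, 6.2442, 6.3953, 6.3716, 6.4003
Mean ln(RT) = 31.6574/5 = 6.33148
Geometric mean = exp(6.33148) = 561.99 ms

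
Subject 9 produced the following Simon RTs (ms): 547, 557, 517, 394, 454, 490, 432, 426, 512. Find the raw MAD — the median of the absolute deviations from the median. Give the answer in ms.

57 ms

Sorted: 394, 426, 432, 454, 490, 512, 517, 547, 557 → median = 490
|x − 490|: 57, 67, 27, 96, 36, 0, 58, 64, 22
Sorted deviations: 0, 22, 27, 36, 57, 58, 64, 67, 96 → MAD = 57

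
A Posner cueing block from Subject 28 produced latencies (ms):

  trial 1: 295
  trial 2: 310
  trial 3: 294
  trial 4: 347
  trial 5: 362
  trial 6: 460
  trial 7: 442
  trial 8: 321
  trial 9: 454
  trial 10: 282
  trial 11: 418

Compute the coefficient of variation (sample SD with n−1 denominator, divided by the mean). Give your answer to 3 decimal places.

0.191

n = 11, Σ = 3985, M = 362.2727
Σ(x−M)² = 47726.182; s = √(47726.182/10) = 69.0841
CV = 69.0841 / 362.2727 = 0.19070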